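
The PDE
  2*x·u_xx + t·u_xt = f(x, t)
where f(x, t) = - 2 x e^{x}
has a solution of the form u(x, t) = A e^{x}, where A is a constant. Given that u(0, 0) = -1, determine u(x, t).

Answer: u(x, t) = - e^{x}

Derivation:
Substitute the ansatz u = A e^{x} into the left-hand side.
Derivatives of the ansatz:
  u_xx = A e^{x}
  u_xt = 0
Term by term:
  2*x·u_xx = 2 A x e^{x}
  t·u_xt = 0
So the left-hand side equals
  2 A x e^{x}
This must equal f(x, t) = - 2 x e^{x} identically.
Matching coefficients of the independent functions:
  [x e^{x}]:  2 A = -2
Solving: A = -1.
Check against the point condition:
  u(0, 0) = -1  ⟹  A = -1  ✓
Hence u(x, t) = - e^{x}.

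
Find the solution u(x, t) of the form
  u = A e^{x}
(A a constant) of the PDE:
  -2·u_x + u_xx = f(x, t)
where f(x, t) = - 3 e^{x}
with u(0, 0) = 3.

Substitute the ansatz u = A e^{x} into the left-hand side.
Derivatives of the ansatz:
  u_x = A e^{x}
  u_xx = A e^{x}
Term by term:
  -2·u_x = - 2 A e^{x}
  u_xx = A e^{x}
So the left-hand side equals
  - A e^{x}
This must equal f(x, t) = - 3 e^{x} identically.
Matching coefficients of the independent functions:
  [e^{x}]:  - A = -3
Solving: A = 3.
Check against the point condition:
  u(0, 0) = 3  ⟹  A = 3  ✓
Hence u(x, t) = 3 e^{x}.

Answer: u(x, t) = 3 e^{x}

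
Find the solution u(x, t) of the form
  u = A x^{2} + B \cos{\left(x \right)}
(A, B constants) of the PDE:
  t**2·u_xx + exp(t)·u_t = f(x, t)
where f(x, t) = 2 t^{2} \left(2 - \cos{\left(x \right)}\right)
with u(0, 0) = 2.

Substitute the ansatz u = A x^{2} + B \cos{\left(x \right)} into the left-hand side.
Derivatives of the ansatz:
  u_xx = 2 A - B \cos{\left(x \right)}
  u_t = 0
Term by term:
  t**2·u_xx = 2 A t^{2} - B t^{2} \cos{\left(x \right)}
  exp(t)·u_t = 0
So the left-hand side equals
  2 A t^{2} - B t^{2} \cos{\left(x \right)}
This must equal f(x, t) identically; expanded, f = - 2 t^{2} \cos{\left(x \right)} + 4 t^{2}.
Matching coefficients of the independent functions:
  [t^{2}]:  2 A = 4
  [t^{2} \cos{\left(x \right)}]:  - B = -2
Solving: A = 2, B = 2.
Check against the point condition:
  u(0, 0) = 2  ⟹  B = 2  ✓
Hence u(x, t) = 2 x^{2} + 2 \cos{\left(x \right)}.

Answer: u(x, t) = 2 x^{2} + 2 \cos{\left(x \right)}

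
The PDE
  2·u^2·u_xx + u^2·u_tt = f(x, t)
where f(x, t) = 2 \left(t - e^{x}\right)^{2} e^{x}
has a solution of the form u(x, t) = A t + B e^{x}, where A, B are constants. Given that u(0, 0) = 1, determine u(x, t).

Substitute the ansatz u = A t + B e^{x} into the left-hand side.
Derivatives of the ansatz:
  u_xx = B e^{x}
  u_tt = 0
Term by term:
  2·u^2·u_xx = 2 A^{2} B t^{2} e^{x} + 4 A B^{2} t e^{2 x} + 2 B^{3} e^{3 x}
  u^2·u_tt = 0
So the left-hand side equals
  2 A^{2} B t^{2} e^{x} + 4 A B^{2} t e^{2 x} + 2 B^{3} e^{3 x}
This must equal f(x, t) identically; expanded, f = 2 t^{2} e^{x} - 4 t e^{2 x} + 2 e^{3 x}.
Matching coefficients of the independent functions:
  [t e^{2 x}]:  4 A B^{2} = -4
  [t^{2} e^{x}]:  2 A^{2} B = 2
  [e^{3 x}]:  2 B^{3} = 2
Solving: A = -1, B = 1.
Check against the point condition:
  u(0, 0) = 1  ⟹  B = 1  ✓
Hence u(x, t) = - t + e^{x}.

Answer: u(x, t) = - t + e^{x}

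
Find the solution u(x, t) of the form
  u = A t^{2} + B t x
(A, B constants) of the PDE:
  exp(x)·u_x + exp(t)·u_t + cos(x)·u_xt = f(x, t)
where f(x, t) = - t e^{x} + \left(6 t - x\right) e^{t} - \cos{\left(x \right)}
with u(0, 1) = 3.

Answer: u(x, t) = 3 t^{2} - t x

Derivation:
Substitute the ansatz u = A t^{2} + B t x into the left-hand side.
Derivatives of the ansatz:
  u_x = B t
  u_t = 2 A t + B x
  u_xt = B
Term by term:
  exp(x)·u_x = B t e^{x}
  exp(t)·u_t = 2 A t e^{t} + B x e^{t}
  cos(x)·u_xt = B \cos{\left(x \right)}
So the left-hand side equals
  2 A t e^{t} + B t e^{x} + B x e^{t} + B \cos{\left(x \right)}
This must equal f(x, t) identically; expanded, f = 6 t e^{t} - t e^{x} - x e^{t} - \cos{\left(x \right)}.
Matching coefficients of the independent functions:
  [t e^{t}]:  2 A = 6
  [t e^{x}, x e^{t}, \cos{\left(x \right)}]:  B = -1
Solving: A = 3, B = -1.
Check against the point condition:
  u(0, 1) = 3  ⟹  A = 3  ✓
Hence u(x, t) = 3 t^{2} - t x.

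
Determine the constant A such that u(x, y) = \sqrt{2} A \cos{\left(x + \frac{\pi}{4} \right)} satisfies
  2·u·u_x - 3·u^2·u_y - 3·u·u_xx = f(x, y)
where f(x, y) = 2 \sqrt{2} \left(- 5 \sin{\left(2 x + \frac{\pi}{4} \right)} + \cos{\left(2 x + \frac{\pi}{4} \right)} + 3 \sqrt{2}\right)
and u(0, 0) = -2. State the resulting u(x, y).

Substitute the ansatz u = \sqrt{2} A \cos{\left(x + \frac{\pi}{4} \right)} into the left-hand side.
Derivatives of the ansatz:
  u_x = - \sqrt{2} A \sin{\left(x + \frac{\pi}{4} \right)}
  u_y = 0
  u_xx = - \sqrt{2} A \cos{\left(x + \frac{\pi}{4} \right)}
Term by term:
  2·u·u_x = - 4 A^{2} \sin{\left(x + \frac{\pi}{4} \right)} \cos{\left(x + \frac{\pi}{4} \right)}
  -3·u^2·u_y = 0
  -3·u·u_xx = 6 A^{2} \cos^{2}{\left(x + \frac{\pi}{4} \right)}
So the left-hand side equals
  - 4 A^{2} \sin{\left(x + \frac{\pi}{4} \right)} \cos{\left(x + \frac{\pi}{4} \right)} + 6 A^{2} \cos^{2}{\left(x + \frac{\pi}{4} \right)}
This must equal f(x, y) identically; expanded, f = - 16 \sin{\left(x + \frac{\pi}{4} \right)} \cos{\left(x + \frac{\pi}{4} \right)} + 24 \cos^{2}{\left(x + \frac{\pi}{4} \right)}.
Matching coefficients of the independent functions:
  [\sin{\left(x + \frac{\pi}{4} \right)} \cos{\left(x + \frac{\pi}{4} \right)}]:  - 4 A^{2} = -16
  [\cos^{2}{\left(x + \frac{\pi}{4} \right)}]:  6 A^{2} = 24
These equations allow (A) = (-2) or (2).
Impose the point condition(s):
  u(0, 0) = -2  ⟹  A = -2
Only A = -2 satisfies everything.
Hence u(x, y) = - 2 \sqrt{2} \cos{\left(x + \frac{\pi}{4} \right)}.

Answer: u(x, y) = - 2 \sqrt{2} \cos{\left(x + \frac{\pi}{4} \right)}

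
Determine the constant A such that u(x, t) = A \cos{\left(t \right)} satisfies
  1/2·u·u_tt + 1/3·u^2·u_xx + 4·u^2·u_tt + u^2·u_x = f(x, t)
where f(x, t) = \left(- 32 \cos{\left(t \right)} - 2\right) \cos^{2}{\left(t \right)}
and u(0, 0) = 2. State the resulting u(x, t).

Answer: u(x, t) = 2 \cos{\left(t \right)}

Derivation:
Substitute the ansatz u = A \cos{\left(t \right)} into the left-hand side.
Derivatives of the ansatz:
  u_tt = - A \cos{\left(t \right)}
  u_xx = 0
  u_x = 0
Term by term:
  1/2·u·u_tt = - \frac{A^{2} \cos^{2}{\left(t \right)}}{2}
  1/3·u^2·u_xx = 0
  4·u^2·u_tt = - 4 A^{3} \cos^{3}{\left(t \right)}
  u^2·u_x = 0
So the left-hand side equals
  - 4 A^{3} \cos^{3}{\left(t \right)} - \frac{A^{2} \cos^{2}{\left(t \right)}}{2}
This must equal f(x, t) identically; expanded, f = - 32 \cos^{3}{\left(t \right)} - 2 \cos^{2}{\left(t \right)}.
Matching coefficients of the independent functions:
  [\cos^{2}{\left(t \right)}]:  - \frac{A^{2}}{2} = -2
  [\cos^{3}{\left(t \right)}]:  - 4 A^{3} = -32
Solving: A = 2.
Check against the point condition:
  u(0, 0) = 2  ⟹  A = 2  ✓
Hence u(x, t) = 2 \cos{\left(t \right)}.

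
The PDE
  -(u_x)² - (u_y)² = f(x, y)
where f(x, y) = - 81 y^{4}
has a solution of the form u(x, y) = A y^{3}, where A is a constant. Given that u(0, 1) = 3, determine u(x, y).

Answer: u(x, y) = 3 y^{3}

Derivation:
Substitute the ansatz u = A y^{3} into the left-hand side.
Derivatives of the ansatz:
  u_x = 0
  u_y = 3 A y^{2}
Term by term:
  -(u_x)² = 0
  -(u_y)² = - 9 A^{2} y^{4}
So the left-hand side equals
  - 9 A^{2} y^{4}
This must equal f(x, y) = - 81 y^{4} identically.
Matching coefficients of the independent functions:
  [y^{4}]:  - 9 A^{2} = -81
These equations allow (A) = (-3) or (3).
Impose the point condition(s):
  u(0, 1) = 3  ⟹  A = 3
Only A = 3 satisfies everything.
Hence u(x, y) = 3 y^{3}.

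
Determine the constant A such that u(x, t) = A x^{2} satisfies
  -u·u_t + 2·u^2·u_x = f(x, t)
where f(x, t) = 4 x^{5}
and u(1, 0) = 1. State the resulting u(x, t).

Answer: u(x, t) = x^{2}

Derivation:
Substitute the ansatz u = A x^{2} into the left-hand side.
Derivatives of the ansatz:
  u_t = 0
  u_x = 2 A x
Term by term:
  -u·u_t = 0
  2·u^2·u_x = 4 A^{3} x^{5}
So the left-hand side equals
  4 A^{3} x^{5}
This must equal f(x, t) = 4 x^{5} identically.
Matching coefficients of the independent functions:
  [x^{5}]:  4 A^{3} = 4
Solving: A = 1.
Check against the point condition:
  u(1, 0) = 1  ⟹  A = 1  ✓
Hence u(x, t) = x^{2}.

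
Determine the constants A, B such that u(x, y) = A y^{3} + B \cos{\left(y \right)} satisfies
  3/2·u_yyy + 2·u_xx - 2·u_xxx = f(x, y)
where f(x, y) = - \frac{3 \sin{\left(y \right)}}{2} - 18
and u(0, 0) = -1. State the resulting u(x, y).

Substitute the ansatz u = A y^{3} + B \cos{\left(y \right)} into the left-hand side.
Derivatives of the ansatz:
  u_yyy = 6 A + B \sin{\left(y \right)}
  u_xx = 0
  u_xxx = 0
Term by term:
  3/2·u_yyy = 9 A + \frac{3 B \sin{\left(y \right)}}{2}
  2·u_xx = 0
  -2·u_xxx = 0
So the left-hand side equals
  9 A + \frac{3 B \sin{\left(y \right)}}{2}
This must equal f(x, y) = - \frac{3 \sin{\left(y \right)}}{2} - 18 identically.
Matching coefficients of the independent functions:
  [constant term]:  9 A = -18
  [\sin{\left(y \right)}]:  \frac{3 B}{2} = - \frac{3}{2}
Solving: A = -2, B = -1.
Check against the point condition:
  u(0, 0) = -1  ⟹  B = -1  ✓
Hence u(x, y) = - 2 y^{3} - \cos{\left(y \right)}.

Answer: u(x, y) = - 2 y^{3} - \cos{\left(y \right)}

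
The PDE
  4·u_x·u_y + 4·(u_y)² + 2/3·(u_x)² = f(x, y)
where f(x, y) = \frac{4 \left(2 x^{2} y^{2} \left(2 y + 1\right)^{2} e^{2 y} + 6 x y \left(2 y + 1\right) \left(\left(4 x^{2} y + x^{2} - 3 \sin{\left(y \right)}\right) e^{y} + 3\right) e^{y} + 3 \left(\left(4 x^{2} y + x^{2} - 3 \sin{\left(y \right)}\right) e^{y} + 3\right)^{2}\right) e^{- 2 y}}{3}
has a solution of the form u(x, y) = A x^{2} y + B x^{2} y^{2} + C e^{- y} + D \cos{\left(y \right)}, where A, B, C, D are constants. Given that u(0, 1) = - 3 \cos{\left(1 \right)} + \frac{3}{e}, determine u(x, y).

Substitute the ansatz u = A x^{2} y + B x^{2} y^{2} + C e^{- y} + D \cos{\left(y \right)} into the left-hand side.
Derivatives of the ansatz:
  u_x = 2 A x y + 2 B x y^{2}
  u_y = A x^{2} + 2 B x^{2} y - C e^{- y} - D \sin{\left(y \right)}
Term by term:
  4·u_x·u_y = 8 A^{2} x^{3} y + 24 A B x^{3} y^{2} - 8 A C x y e^{- y} - 8 A D x y \sin{\left(y \right)} + 16 B^{2} x^{3} y^{3} - 8 B C x y^{2} e^{- y} - 8 B D x y^{2} \sin{\left(y \right)}
  4·(u_y)² = 4 A^{2} x^{4} + 16 A B x^{4} y - 8 A C x^{2} e^{- y} - 8 A D x^{2} \sin{\left(y \right)} + 16 B^{2} x^{4} y^{2} - 16 B C x^{2} y e^{- y} - 16 B D x^{2} y \sin{\left(y \right)} + 4 C^{2} e^{- 2 y} + 8 C D e^{- y} \sin{\left(y \right)} + 4 D^{2} \sin^{2}{\left(y \right)}
  2/3·(u_x)² = \frac{8 A^{2} x^{2} y^{2}}{3} + \frac{16 A B x^{2} y^{3}}{3} + \frac{8 B^{2} x^{2} y^{4}}{3}
So the left-hand side equals
  4 A^{2} x^{4} + 8 A^{2} x^{3} y + \frac{8 A^{2} x^{2} y^{2}}{3} + 16 A B x^{4} y + 24 A B x^{3} y^{2} + \frac{16 A B x^{2} y^{3}}{3} - 8 A C x^{2} e^{- y} - 8 A C x y e^{- y} - 8 A D x^{2} \sin{\left(y \right)} - 8 A D x y \sin{\left(y \right)} + 16 B^{2} x^{4} y^{2} + 16 B^{2} x^{3} y^{3} + \frac{8 B^{2} x^{2} y^{4}}{3} - 16 B C x^{2} y e^{- y} - 8 B C x y^{2} e^{- y} - 16 B D x^{2} y \sin{\left(y \right)} - 8 B D x y^{2} \sin{\left(y \right)} + 4 C^{2} e^{- 2 y} + 8 C D e^{- y} \sin{\left(y \right)} + 4 D^{2} \sin^{2}{\left(y \right)}
This must equal f(x, y) identically; expanded, f = 64 x^{4} y^{2} + 32 x^{4} y + 4 x^{4} + 64 x^{3} y^{3} + 48 x^{3} y^{2} + 8 x^{3} y + \frac{32 x^{2} y^{4}}{3} + \frac{32 x^{2} y^{3}}{3} + \frac{8 x^{2} y^{2}}{3} - 96 x^{2} y \sin{\left(y \right)} + 96 x^{2} y e^{- y} - 24 x^{2} \sin{\left(y \right)} + 24 x^{2} e^{- y} - 48 x y^{2} \sin{\left(y \right)} + 48 x y^{2} e^{- y} - 24 x y \sin{\left(y \right)} + 24 x y e^{- y} + 36 \sin^{2}{\left(y \right)} - 72 e^{- y} \sin{\left(y \right)} + 36 e^{- 2 y}.
Matching coefficients of the independent functions:
(each divided by its leading coefficient; functions giving the same equation are listed together)
  [x^{4}, x^{2} y^{2}, x^{3} y]:  A^{2} - 1 = 0
  [x^{2} y^{3}, x^{3} y^{2}, x^{4} y]:  A B - 2 = 0
  [x^{2} y^{4}, x^{3} y^{3}, x^{4} y^{2}]:  B^{2} - 4 = 0
  [x^{2} e^{- y}, x y e^{- y}]:  A C + 3 = 0
  [x^{2} \sin{\left(y \right)}, x y \sin{\left(y \right)}]:  A D - 3 = 0
  [e^{- y} \sin{\left(y \right)}]:  C D + 9 = 0
  [x y^{2} e^{- y}, x^{2} y e^{- y}]:  B C + 6 = 0
  [x y^{2} \sin{\left(y \right)}, x^{2} y \sin{\left(y \right)}]:  B D - 6 = 0
  [e^{- 2 y}]:  C^{2} - 9 = 0
  [\sin^{2}{\left(y \right)}]:  D^{2} - 9 = 0
These equations allow (A, B, C, D) = (-1, -2, 3, -3) or (1, 2, -3, 3).
Impose the point condition(s):
  u(0, 1) = - 3 \cos{\left(1 \right)} + \frac{3}{e}  ⟹  \frac{C}{e} + D \cos{\left(1 \right)} = - 3 \cos{\left(1 \right)} + \frac{3}{e}
Only A = -1, B = -2, C = 3, D = -3 satisfies everything.
Hence u(x, y) = - 2 x^{2} y^{2} - x^{2} y - 3 \cos{\left(y \right)} + 3 e^{- y}.

Answer: u(x, y) = - 2 x^{2} y^{2} - x^{2} y - 3 \cos{\left(y \right)} + 3 e^{- y}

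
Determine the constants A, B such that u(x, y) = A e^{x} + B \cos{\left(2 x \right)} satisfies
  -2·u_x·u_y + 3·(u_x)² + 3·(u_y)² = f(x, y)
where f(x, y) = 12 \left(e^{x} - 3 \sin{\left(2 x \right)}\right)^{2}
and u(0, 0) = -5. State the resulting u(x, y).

Answer: u(x, y) = - 2 e^{x} - 3 \cos{\left(2 x \right)}

Derivation:
Substitute the ansatz u = A e^{x} + B \cos{\left(2 x \right)} into the left-hand side.
Derivatives of the ansatz:
  u_x = A e^{x} - 2 B \sin{\left(2 x \right)}
  u_y = 0
Term by term:
  -2·u_x·u_y = 0
  3·(u_x)² = 3 A^{2} e^{2 x} - 12 A B e^{x} \sin{\left(2 x \right)} + 12 B^{2} \sin^{2}{\left(2 x \right)}
  3·(u_y)² = 0
So the left-hand side equals
  3 A^{2} e^{2 x} - 12 A B e^{x} \sin{\left(2 x \right)} + 12 B^{2} \sin^{2}{\left(2 x \right)}
This must equal f(x, y) identically; expanded, f = 12 e^{2 x} - 72 e^{x} \sin{\left(2 x \right)} + 108 \sin^{2}{\left(2 x \right)}.
Matching coefficients of the independent functions:
  [e^{x} \sin{\left(2 x \right)}]:  - 12 A B = -72
  [e^{2 x}]:  3 A^{2} = 12
  [\sin^{2}{\left(2 x \right)}]:  12 B^{2} = 108
These equations allow (A, B) = (-2, -3) or (2, 3).
Impose the point condition(s):
  u(0, 0) = -5  ⟹  A + B = -5
Only A = -2, B = -3 satisfies everything.
Hence u(x, y) = - 2 e^{x} - 3 \cos{\left(2 x \right)}.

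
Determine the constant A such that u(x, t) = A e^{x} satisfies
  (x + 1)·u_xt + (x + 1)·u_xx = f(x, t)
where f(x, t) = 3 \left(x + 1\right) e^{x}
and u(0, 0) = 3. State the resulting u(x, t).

Answer: u(x, t) = 3 e^{x}

Derivation:
Substitute the ansatz u = A e^{x} into the left-hand side.
Derivatives of the ansatz:
  u_xt = 0
  u_xx = A e^{x}
Term by term:
  (x + 1)·u_xt = 0
  (x + 1)·u_xx = A x e^{x} + A e^{x}
So the left-hand side equals
  A x e^{x} + A e^{x}
This must equal f(x, t) identically; expanded, f = 3 x e^{x} + 3 e^{x}.
Matching coefficients of the independent functions:
  [x e^{x}, e^{x}]:  A = 3
Solving: A = 3.
Check against the point condition:
  u(0, 0) = 3  ⟹  A = 3  ✓
Hence u(x, t) = 3 e^{x}.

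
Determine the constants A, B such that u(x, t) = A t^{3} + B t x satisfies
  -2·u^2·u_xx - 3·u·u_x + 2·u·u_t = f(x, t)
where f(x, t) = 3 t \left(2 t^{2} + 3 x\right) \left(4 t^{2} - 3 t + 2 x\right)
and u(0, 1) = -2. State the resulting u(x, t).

Answer: u(x, t) = - 2 t^{3} - 3 t x

Derivation:
Substitute the ansatz u = A t^{3} + B t x into the left-hand side.
Derivatives of the ansatz:
  u_xx = 0
  u_x = B t
  u_t = 3 A t^{2} + B x
Term by term:
  -2·u^2·u_xx = 0
  -3·u·u_x = - 3 A B t^{4} - 3 B^{2} t^{2} x
  2·u·u_t = 6 A^{2} t^{5} + 8 A B t^{3} x + 2 B^{2} t x^{2}
So the left-hand side equals
  6 A^{2} t^{5} - 3 A B t^{4} + 8 A B t^{3} x - 3 B^{2} t^{2} x + 2 B^{2} t x^{2}
This must equal f(x, t) identically; expanded, f = 24 t^{5} - 18 t^{4} + 48 t^{3} x - 27 t^{2} x + 18 t x^{2}.
Matching coefficients of the independent functions:
  [t^{4}]:  - 3 A B = -18
  [t^{5}]:  6 A^{2} = 24
  [t x^{2}]:  2 B^{2} = 18
  [t^{2} x]:  - 3 B^{2} = -27
  [t^{3} x]:  8 A B = 48
These equations allow (A, B) = (-2, -3) or (2, 3).
Impose the point condition(s):
  u(0, 1) = -2  ⟹  A = -2
Only A = -2, B = -3 satisfies everything.
Hence u(x, t) = - 2 t^{3} - 3 t x.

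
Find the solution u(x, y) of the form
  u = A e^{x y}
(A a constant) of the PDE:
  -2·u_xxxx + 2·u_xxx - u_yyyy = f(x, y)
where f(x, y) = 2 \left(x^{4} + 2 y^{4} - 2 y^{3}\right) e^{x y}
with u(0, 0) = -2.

Substitute the ansatz u = A e^{x y} into the left-hand side.
Derivatives of the ansatz:
  u_xxxx = A y^{4} e^{x y}
  u_xxx = A y^{3} e^{x y}
  u_yyyy = A x^{4} e^{x y}
Term by term:
  -2·u_xxxx = - 2 A y^{4} e^{x y}
  2·u_xxx = 2 A y^{3} e^{x y}
  -u_yyyy = - A x^{4} e^{x y}
So the left-hand side equals
  - A x^{4} e^{x y} - 2 A y^{4} e^{x y} + 2 A y^{3} e^{x y}
This must equal f(x, y) identically; expanded, f = 2 x^{4} e^{x y} + 4 y^{4} e^{x y} - 4 y^{3} e^{x y}.
Matching coefficients of the independent functions:
  [x^{4} e^{x y}]:  - A = 2
  [y^{3} e^{x y}]:  2 A = -4
  [y^{4} e^{x y}]:  - 2 A = 4
Solving: A = -2.
Check against the point condition:
  u(0, 0) = -2  ⟹  A = -2  ✓
Hence u(x, y) = - 2 e^{x y}.

Answer: u(x, y) = - 2 e^{x y}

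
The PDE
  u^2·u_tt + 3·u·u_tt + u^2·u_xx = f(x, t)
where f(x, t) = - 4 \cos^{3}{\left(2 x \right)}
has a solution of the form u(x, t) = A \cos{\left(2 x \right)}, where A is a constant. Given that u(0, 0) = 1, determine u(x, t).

Substitute the ansatz u = A \cos{\left(2 x \right)} into the left-hand side.
Derivatives of the ansatz:
  u_tt = 0
  u_xx = - 4 A \cos{\left(2 x \right)}
Term by term:
  u^2·u_tt = 0
  3·u·u_tt = 0
  u^2·u_xx = - 4 A^{3} \cos^{3}{\left(2 x \right)}
So the left-hand side equals
  - 4 A^{3} \cos^{3}{\left(2 x \right)}
This must equal f(x, t) = - 4 \cos^{3}{\left(2 x \right)} identically.
Matching coefficients of the independent functions:
  [\cos^{3}{\left(2 x \right)}]:  - 4 A^{3} = -4
Solving: A = 1.
Check against the point condition:
  u(0, 0) = 1  ⟹  A = 1  ✓
Hence u(x, t) = \cos{\left(2 x \right)}.

Answer: u(x, t) = \cos{\left(2 x \right)}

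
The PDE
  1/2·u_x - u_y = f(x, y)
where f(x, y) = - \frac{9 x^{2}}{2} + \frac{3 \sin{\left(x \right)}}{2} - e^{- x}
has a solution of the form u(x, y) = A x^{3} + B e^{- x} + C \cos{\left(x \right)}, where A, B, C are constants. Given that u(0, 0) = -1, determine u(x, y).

Substitute the ansatz u = A x^{3} + B e^{- x} + C \cos{\left(x \right)} into the left-hand side.
Derivatives of the ansatz:
  u_x = 3 A x^{2} - B e^{- x} - C \sin{\left(x \right)}
  u_y = 0
Term by term:
  1/2·u_x = \frac{3 A x^{2}}{2} - \frac{B e^{- x}}{2} - \frac{C \sin{\left(x \right)}}{2}
  -u_y = 0
So the left-hand side equals
  \frac{3 A x^{2}}{2} - \frac{B e^{- x}}{2} - \frac{C \sin{\left(x \right)}}{2}
This must equal f(x, y) = - \frac{9 x^{2}}{2} + \frac{3 \sin{\left(x \right)}}{2} - e^{- x} identically.
Matching coefficients of the independent functions:
  [x^{2}]:  \frac{3 A}{2} = - \frac{9}{2}
  [e^{- x}]:  - \frac{B}{2} = -1
  [\sin{\left(x \right)}]:  - \frac{C}{2} = \frac{3}{2}
Solving: A = -3, B = 2, C = -3.
Check against the point condition:
  u(0, 0) = -1  ⟹  B + C = -1  ✓
Hence u(x, y) = - 3 x^{3} - 3 \cos{\left(x \right)} + 2 e^{- x}.

Answer: u(x, y) = - 3 x^{3} - 3 \cos{\left(x \right)} + 2 e^{- x}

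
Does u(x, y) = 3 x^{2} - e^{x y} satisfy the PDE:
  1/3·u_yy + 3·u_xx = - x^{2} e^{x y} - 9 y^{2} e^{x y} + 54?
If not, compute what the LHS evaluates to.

Evaluate each term of the left-hand side for u = 3 x^{2} - e^{x y}.
Derivatives:
  u_yy = - x^{2} e^{x y}
  u_xx = - y^{2} e^{x y} + 6
Terms:
  1/3·u_yy = - \frac{x^{2} e^{x y}}{3}
  3·u_xx = - 3 y^{2} e^{x y} + 18
Sum: LHS = - \frac{x^{2} e^{x y}}{3} - 3 y^{2} e^{x y} + 18
Given right-hand side: - x^{2} e^{x y} - 9 y^{2} e^{x y} + 54. Difference LHS − RHS = \frac{2 x^{2} e^{x y}}{3} + 6 y^{2} e^{x y} - 36 ≠ 0, so u is not a solution.

Answer: No, the LHS evaluates to - \frac{x^{2} e^{x y}}{3} - 3 y^{2} e^{x y} + 18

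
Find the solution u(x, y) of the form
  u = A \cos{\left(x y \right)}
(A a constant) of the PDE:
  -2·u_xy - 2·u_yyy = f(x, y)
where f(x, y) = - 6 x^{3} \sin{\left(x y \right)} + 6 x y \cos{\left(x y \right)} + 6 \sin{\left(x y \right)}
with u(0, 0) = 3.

Substitute the ansatz u = A \cos{\left(x y \right)} into the left-hand side.
Derivatives of the ansatz:
  u_xy = - A x y \cos{\left(x y \right)} - A \sin{\left(x y \right)}
  u_yyy = A x^{3} \sin{\left(x y \right)}
Term by term:
  -2·u_xy = 2 A x y \cos{\left(x y \right)} + 2 A \sin{\left(x y \right)}
  -2·u_yyy = - 2 A x^{3} \sin{\left(x y \right)}
So the left-hand side equals
  - 2 A x^{3} \sin{\left(x y \right)} + 2 A x y \cos{\left(x y \right)} + 2 A \sin{\left(x y \right)}
This must equal f(x, y) = - 6 x^{3} \sin{\left(x y \right)} + 6 x y \cos{\left(x y \right)} + 6 \sin{\left(x y \right)} identically.
Matching coefficients of the independent functions:
  [x^{3} \sin{\left(x y \right)}]:  - 2 A = -6
  [x y \cos{\left(x y \right)}, \sin{\left(x y \right)}]:  2 A = 6
Solving: A = 3.
Check against the point condition:
  u(0, 0) = 3  ⟹  A = 3  ✓
Hence u(x, y) = 3 \cos{\left(x y \right)}.

Answer: u(x, y) = 3 \cos{\left(x y \right)}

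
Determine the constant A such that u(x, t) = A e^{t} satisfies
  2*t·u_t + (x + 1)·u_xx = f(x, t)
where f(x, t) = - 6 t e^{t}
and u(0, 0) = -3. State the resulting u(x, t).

Substitute the ansatz u = A e^{t} into the left-hand side.
Derivatives of the ansatz:
  u_t = A e^{t}
  u_xx = 0
Term by term:
  2*t·u_t = 2 A t e^{t}
  (x + 1)·u_xx = 0
So the left-hand side equals
  2 A t e^{t}
This must equal f(x, t) = - 6 t e^{t} identically.
Matching coefficients of the independent functions:
  [t e^{t}]:  2 A = -6
Solving: A = -3.
Check against the point condition:
  u(0, 0) = -3  ⟹  A = -3  ✓
Hence u(x, t) = - 3 e^{t}.

Answer: u(x, t) = - 3 e^{t}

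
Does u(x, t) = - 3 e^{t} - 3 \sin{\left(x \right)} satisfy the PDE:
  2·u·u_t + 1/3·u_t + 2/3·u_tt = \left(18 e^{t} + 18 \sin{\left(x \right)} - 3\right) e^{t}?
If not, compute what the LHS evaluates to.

Evaluate each term of the left-hand side for u = - 3 e^{t} - 3 \sin{\left(x \right)}.
Derivatives:
  u_t = - 3 e^{t}
  u_tt = - 3 e^{t}
Terms:
  2·u·u_t = 18 \left(e^{t} + \sin{\left(x \right)}\right) e^{t}
  1/3·u_t = - e^{t}
  2/3·u_tt = - 2 e^{t}
Sum: LHS = \left(18 e^{t} + 18 \sin{\left(x \right)} - 3\right) e^{t}
This is exactly the given right-hand side, so u is a solution.

Answer: Yes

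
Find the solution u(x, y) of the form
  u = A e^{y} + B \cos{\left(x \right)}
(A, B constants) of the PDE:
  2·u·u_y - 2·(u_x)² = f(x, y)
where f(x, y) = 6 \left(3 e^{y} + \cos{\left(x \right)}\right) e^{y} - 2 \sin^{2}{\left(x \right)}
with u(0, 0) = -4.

Substitute the ansatz u = A e^{y} + B \cos{\left(x \right)} into the left-hand side.
Derivatives of the ansatz:
  u_y = A e^{y}
  u_x = - B \sin{\left(x \right)}
Term by term:
  2·u·u_y = 2 A^{2} e^{2 y} + 2 A B e^{y} \cos{\left(x \right)}
  -2·(u_x)² = - 2 B^{2} \sin^{2}{\left(x \right)}
So the left-hand side equals
  2 A^{2} e^{2 y} + 2 A B e^{y} \cos{\left(x \right)} - 2 B^{2} \sin^{2}{\left(x \right)}
This must equal f(x, y) identically; expanded, f = 18 e^{2 y} + 6 e^{y} \cos{\left(x \right)} - 2 \sin^{2}{\left(x \right)}.
Matching coefficients of the independent functions:
  [e^{y} \cos{\left(x \right)}]:  2 A B = 6
  [e^{2 y}]:  2 A^{2} = 18
  [\sin^{2}{\left(x \right)}]:  - 2 B^{2} = -2
These equations allow (A, B) = (-3, -1) or (3, 1).
Impose the point condition(s):
  u(0, 0) = -4  ⟹  A + B = -4
Only A = -3, B = -1 satisfies everything.
Hence u(x, y) = - 3 e^{y} - \cos{\left(x \right)}.

Answer: u(x, y) = - 3 e^{y} - \cos{\left(x \right)}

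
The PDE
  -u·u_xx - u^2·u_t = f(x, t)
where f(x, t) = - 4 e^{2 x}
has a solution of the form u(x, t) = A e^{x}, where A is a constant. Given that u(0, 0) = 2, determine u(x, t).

Substitute the ansatz u = A e^{x} into the left-hand side.
Derivatives of the ansatz:
  u_xx = A e^{x}
  u_t = 0
Term by term:
  -u·u_xx = - A^{2} e^{2 x}
  -u^2·u_t = 0
So the left-hand side equals
  - A^{2} e^{2 x}
This must equal f(x, t) = - 4 e^{2 x} identically.
Matching coefficients of the independent functions:
  [e^{2 x}]:  - A^{2} = -4
These equations allow (A) = (-2) or (2).
Impose the point condition(s):
  u(0, 0) = 2  ⟹  A = 2
Only A = 2 satisfies everything.
Hence u(x, t) = 2 e^{x}.

Answer: u(x, t) = 2 e^{x}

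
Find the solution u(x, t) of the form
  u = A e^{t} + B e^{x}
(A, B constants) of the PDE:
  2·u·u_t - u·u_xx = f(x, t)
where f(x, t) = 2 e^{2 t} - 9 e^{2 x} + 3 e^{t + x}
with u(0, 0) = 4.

Substitute the ansatz u = A e^{t} + B e^{x} into the left-hand side.
Derivatives of the ansatz:
  u_t = A e^{t}
  u_xx = B e^{x}
Term by term:
  2·u·u_t = 2 A^{2} e^{2 t} + 2 A B e^{t} e^{x}
  -u·u_xx = - A B e^{t} e^{x} - B^{2} e^{2 x}
So the left-hand side equals
  2 A^{2} e^{2 t} + A B e^{t} e^{x} - B^{2} e^{2 x}
This must equal f(x, t) identically; expanded, f = 2 e^{2 t} + 3 e^{t} e^{x} - 9 e^{2 x}.
Matching coefficients of the independent functions:
  [e^{t} e^{x}]:  A B = 3
  [e^{2 t}]:  2 A^{2} = 2
  [e^{2 x}]:  - B^{2} = -9
These equations allow (A, B) = (-1, -3) or (1, 3).
Impose the point condition(s):
  u(0, 0) = 4  ⟹  A + B = 4
Only A = 1, B = 3 satisfies everything.
Hence u(x, t) = e^{t} + 3 e^{x}.

Answer: u(x, t) = e^{t} + 3 e^{x}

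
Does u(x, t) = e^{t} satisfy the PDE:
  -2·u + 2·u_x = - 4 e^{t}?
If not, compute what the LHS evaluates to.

Evaluate each term of the left-hand side for u = e^{t}.
Derivatives:
  u_x = 0
Terms:
  -2·u = - 2 e^{t}
  2·u_x = 0
Sum: LHS = - 2 e^{t}
Given right-hand side: - 4 e^{t}. Difference LHS − RHS = 2 e^{t} ≠ 0, so u is not a solution.

Answer: No, the LHS evaluates to - 2 e^{t}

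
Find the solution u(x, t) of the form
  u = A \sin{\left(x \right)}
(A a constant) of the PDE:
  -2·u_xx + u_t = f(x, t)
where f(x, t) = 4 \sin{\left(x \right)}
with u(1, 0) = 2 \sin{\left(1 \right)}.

Substitute the ansatz u = A \sin{\left(x \right)} into the left-hand side.
Derivatives of the ansatz:
  u_xx = - A \sin{\left(x \right)}
  u_t = 0
Term by term:
  -2·u_xx = 2 A \sin{\left(x \right)}
  u_t = 0
So the left-hand side equals
  2 A \sin{\left(x \right)}
This must equal f(x, t) = 4 \sin{\left(x \right)} identically.
Matching coefficients of the independent functions:
  [\sin{\left(x \right)}]:  2 A = 4
Solving: A = 2.
Check against the point condition:
  u(1, 0) = 2 \sin{\left(1 \right)}  ⟹  A \sin{\left(1 \right)} = 2 \sin{\left(1 \right)}  ✓
Hence u(x, t) = 2 \sin{\left(x \right)}.

Answer: u(x, t) = 2 \sin{\left(x \right)}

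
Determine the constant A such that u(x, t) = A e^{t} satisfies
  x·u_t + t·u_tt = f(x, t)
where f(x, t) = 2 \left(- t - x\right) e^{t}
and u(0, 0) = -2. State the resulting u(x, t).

Substitute the ansatz u = A e^{t} into the left-hand side.
Derivatives of the ansatz:
  u_t = A e^{t}
  u_tt = A e^{t}
Term by term:
  x·u_t = A x e^{t}
  t·u_tt = A t e^{t}
So the left-hand side equals
  A t e^{t} + A x e^{t}
This must equal f(x, t) identically; expanded, f = - 2 t e^{t} - 2 x e^{t}.
Matching coefficients of the independent functions:
  [t e^{t}, x e^{t}]:  A = -2
Solving: A = -2.
Check against the point condition:
  u(0, 0) = -2  ⟹  A = -2  ✓
Hence u(x, t) = - 2 e^{t}.

Answer: u(x, t) = - 2 e^{t}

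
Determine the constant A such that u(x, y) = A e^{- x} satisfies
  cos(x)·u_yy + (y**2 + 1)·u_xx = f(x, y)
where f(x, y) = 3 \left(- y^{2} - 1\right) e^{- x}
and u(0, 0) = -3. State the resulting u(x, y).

Substitute the ansatz u = A e^{- x} into the left-hand side.
Derivatives of the ansatz:
  u_yy = 0
  u_xx = A e^{- x}
Term by term:
  cos(x)·u_yy = 0
  (y**2 + 1)·u_xx = A y^{2} e^{- x} + A e^{- x}
So the left-hand side equals
  A y^{2} e^{- x} + A e^{- x}
This must equal f(x, y) identically; expanded, f = - 3 y^{2} e^{- x} - 3 e^{- x}.
Matching coefficients of the independent functions:
  [y^{2} e^{- x}, e^{- x}]:  A = -3
Solving: A = -3.
Check against the point condition:
  u(0, 0) = -3  ⟹  A = -3  ✓
Hence u(x, y) = - 3 e^{- x}.

Answer: u(x, y) = - 3 e^{- x}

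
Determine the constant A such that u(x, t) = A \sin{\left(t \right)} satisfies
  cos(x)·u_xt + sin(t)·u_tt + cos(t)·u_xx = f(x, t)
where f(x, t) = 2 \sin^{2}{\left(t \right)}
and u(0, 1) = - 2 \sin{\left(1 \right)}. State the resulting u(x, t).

Answer: u(x, t) = - 2 \sin{\left(t \right)}

Derivation:
Substitute the ansatz u = A \sin{\left(t \right)} into the left-hand side.
Derivatives of the ansatz:
  u_xt = 0
  u_tt = - A \sin{\left(t \right)}
  u_xx = 0
Term by term:
  cos(x)·u_xt = 0
  sin(t)·u_tt = - A \sin^{2}{\left(t \right)}
  cos(t)·u_xx = 0
So the left-hand side equals
  - A \sin^{2}{\left(t \right)}
This must equal f(x, t) = 2 \sin^{2}{\left(t \right)} identically.
Matching coefficients of the independent functions:
  [\sin^{2}{\left(t \right)}]:  - A = 2
Solving: A = -2.
Check against the point condition:
  u(0, 1) = - 2 \sin{\left(1 \right)}  ⟹  A \sin{\left(1 \right)} = - 2 \sin{\left(1 \right)}  ✓
Hence u(x, t) = - 2 \sin{\left(t \right)}.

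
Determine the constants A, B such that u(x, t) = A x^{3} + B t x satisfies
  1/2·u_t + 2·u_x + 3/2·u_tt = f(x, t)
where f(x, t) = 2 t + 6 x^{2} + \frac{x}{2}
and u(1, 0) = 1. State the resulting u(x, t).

Substitute the ansatz u = A x^{3} + B t x into the left-hand side.
Derivatives of the ansatz:
  u_t = B x
  u_x = 3 A x^{2} + B t
  u_tt = 0
Term by term:
  1/2·u_t = \frac{B x}{2}
  2·u_x = 6 A x^{2} + 2 B t
  3/2·u_tt = 0
So the left-hand side equals
  6 A x^{2} + 2 B t + \frac{B x}{2}
This must equal f(x, t) = 2 t + 6 x^{2} + \frac{x}{2} identically.
Matching coefficients of the independent functions:
  [t]:  2 B = 2
  [x]:  \frac{B}{2} = \frac{1}{2}
  [x^{2}]:  6 A = 6
Solving: A = 1, B = 1.
Check against the point condition:
  u(1, 0) = 1  ⟹  A = 1  ✓
Hence u(x, t) = t x + x^{3}.

Answer: u(x, t) = t x + x^{3}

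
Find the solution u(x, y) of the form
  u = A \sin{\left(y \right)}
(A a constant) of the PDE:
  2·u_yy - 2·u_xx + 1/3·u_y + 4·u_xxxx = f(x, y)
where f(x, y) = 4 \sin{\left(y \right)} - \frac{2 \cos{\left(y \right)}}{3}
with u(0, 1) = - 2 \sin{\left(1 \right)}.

Substitute the ansatz u = A \sin{\left(y \right)} into the left-hand side.
Derivatives of the ansatz:
  u_yy = - A \sin{\left(y \right)}
  u_xx = 0
  u_y = A \cos{\left(y \right)}
  u_xxxx = 0
Term by term:
  2·u_yy = - 2 A \sin{\left(y \right)}
  -2·u_xx = 0
  1/3·u_y = \frac{A \cos{\left(y \right)}}{3}
  4·u_xxxx = 0
So the left-hand side equals
  - 2 A \sin{\left(y \right)} + \frac{A \cos{\left(y \right)}}{3}
This must equal f(x, y) = 4 \sin{\left(y \right)} - \frac{2 \cos{\left(y \right)}}{3} identically.
Matching coefficients of the independent functions:
  [\sin{\left(y \right)}]:  - 2 A = 4
  [\cos{\left(y \right)}]:  \frac{A}{3} = - \frac{2}{3}
Solving: A = -2.
Check against the point condition:
  u(0, 1) = - 2 \sin{\left(1 \right)}  ⟹  A \sin{\left(1 \right)} = - 2 \sin{\left(1 \right)}  ✓
Hence u(x, y) = - 2 \sin{\left(y \right)}.

Answer: u(x, y) = - 2 \sin{\left(y \right)}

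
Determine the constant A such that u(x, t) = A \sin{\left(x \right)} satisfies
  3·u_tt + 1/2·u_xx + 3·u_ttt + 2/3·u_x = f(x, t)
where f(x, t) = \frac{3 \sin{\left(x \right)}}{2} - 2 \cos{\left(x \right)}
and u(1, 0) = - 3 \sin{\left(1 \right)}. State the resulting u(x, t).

Substitute the ansatz u = A \sin{\left(x \right)} into the left-hand side.
Derivatives of the ansatz:
  u_tt = 0
  u_xx = - A \sin{\left(x \right)}
  u_ttt = 0
  u_x = A \cos{\left(x \right)}
Term by term:
  3·u_tt = 0
  1/2·u_xx = - \frac{A \sin{\left(x \right)}}{2}
  3·u_ttt = 0
  2/3·u_x = \frac{2 A \cos{\left(x \right)}}{3}
So the left-hand side equals
  - \frac{A \sin{\left(x \right)}}{2} + \frac{2 A \cos{\left(x \right)}}{3}
This must equal f(x, t) = \frac{3 \sin{\left(x \right)}}{2} - 2 \cos{\left(x \right)} identically.
Matching coefficients of the independent functions:
  [\sin{\left(x \right)}]:  - \frac{A}{2} = \frac{3}{2}
  [\cos{\left(x \right)}]:  \frac{2 A}{3} = -2
Solving: A = -3.
Check against the point condition:
  u(1, 0) = - 3 \sin{\left(1 \right)}  ⟹  A \sin{\left(1 \right)} = - 3 \sin{\left(1 \right)}  ✓
Hence u(x, t) = - 3 \sin{\left(x \right)}.

Answer: u(x, t) = - 3 \sin{\left(x \right)}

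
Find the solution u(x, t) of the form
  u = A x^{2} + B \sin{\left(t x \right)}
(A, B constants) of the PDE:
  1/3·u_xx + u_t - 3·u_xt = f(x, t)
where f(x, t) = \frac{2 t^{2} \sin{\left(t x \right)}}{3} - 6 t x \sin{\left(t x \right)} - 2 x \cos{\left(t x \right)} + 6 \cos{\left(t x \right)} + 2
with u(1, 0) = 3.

Substitute the ansatz u = A x^{2} + B \sin{\left(t x \right)} into the left-hand side.
Derivatives of the ansatz:
  u_xx = 2 A - B t^{2} \sin{\left(t x \right)}
  u_t = B x \cos{\left(t x \right)}
  u_xt = - B t x \sin{\left(t x \right)} + B \cos{\left(t x \right)}
Term by term:
  1/3·u_xx = \frac{2 A}{3} - \frac{B t^{2} \sin{\left(t x \right)}}{3}
  u_t = B x \cos{\left(t x \right)}
  -3·u_xt = 3 B t x \sin{\left(t x \right)} - 3 B \cos{\left(t x \right)}
So the left-hand side equals
  \frac{2 A}{3} - \frac{B t^{2} \sin{\left(t x \right)}}{3} + 3 B t x \sin{\left(t x \right)} + B x \cos{\left(t x \right)} - 3 B \cos{\left(t x \right)}
This must equal f(x, t) = \frac{2 t^{2} \sin{\left(t x \right)}}{3} - 6 t x \sin{\left(t x \right)} - 2 x \cos{\left(t x \right)} + 6 \cos{\left(t x \right)} + 2 identically.
Matching coefficients of the independent functions:
  [constant term]:  \frac{2 A}{3} = 2
  [t^{2} \sin{\left(t x \right)}]:  - \frac{B}{3} = \frac{2}{3}
  [x \cos{\left(t x \right)}]:  B = -2
  [t x \sin{\left(t x \right)}]:  3 B = -6
  [\cos{\left(t x \right)}]:  - 3 B = 6
Solving: A = 3, B = -2.
Check against the point condition:
  u(1, 0) = 3  ⟹  A = 3  ✓
Hence u(x, t) = 3 x^{2} - 2 \sin{\left(t x \right)}.

Answer: u(x, t) = 3 x^{2} - 2 \sin{\left(t x \right)}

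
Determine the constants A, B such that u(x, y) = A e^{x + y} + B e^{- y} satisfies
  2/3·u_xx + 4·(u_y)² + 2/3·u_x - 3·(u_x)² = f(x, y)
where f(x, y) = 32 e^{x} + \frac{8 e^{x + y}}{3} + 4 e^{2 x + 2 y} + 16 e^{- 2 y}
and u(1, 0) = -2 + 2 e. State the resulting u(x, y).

Answer: u(x, y) = 2 e^{x + y} - 2 e^{- y}

Derivation:
Substitute the ansatz u = A e^{x + y} + B e^{- y} into the left-hand side.
Derivatives of the ansatz:
  u_xx = A e^{x} e^{y}
  u_y = A e^{x} e^{y} - B e^{- y}
  u_x = A e^{x} e^{y}
Term by term:
  2/3·u_xx = \frac{2 A e^{x} e^{y}}{3}
  4·(u_y)² = 4 A^{2} e^{2 x} e^{2 y} - 8 A B e^{x} + 4 B^{2} e^{- 2 y}
  2/3·u_x = \frac{2 A e^{x} e^{y}}{3}
  -3·(u_x)² = - 3 A^{2} e^{2 x} e^{2 y}
So the left-hand side equals
  A^{2} e^{2 x} e^{2 y} - 8 A B e^{x} + \frac{4 A e^{x} e^{y}}{3} + 4 B^{2} e^{- 2 y}
This must equal f(x, y) identically; expanded, f = 4 e^{2 x} e^{2 y} + \frac{8 e^{x} e^{y}}{3} + 32 e^{x} + 16 e^{- 2 y}.
Matching coefficients of the independent functions:
  [e^{x} e^{y}]:  \frac{4 A}{3} = \frac{8}{3}
  [e^{2 x} e^{2 y}]:  A^{2} = 4
  [e^{x}]:  - 8 A B = 32
  [e^{- 2 y}]:  4 B^{2} = 16
Solving: A = 2, B = -2.
Check against the point condition:
  u(1, 0) = -2 + 2 e  ⟹  e A + B = -2 + 2 e  ✓
Hence u(x, y) = 2 e^{x + y} - 2 e^{- y}.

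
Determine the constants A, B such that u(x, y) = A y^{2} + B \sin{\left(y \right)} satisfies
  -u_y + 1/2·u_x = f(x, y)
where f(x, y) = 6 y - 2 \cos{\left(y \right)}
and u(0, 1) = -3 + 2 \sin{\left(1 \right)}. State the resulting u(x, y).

Answer: u(x, y) = - 3 y^{2} + 2 \sin{\left(y \right)}

Derivation:
Substitute the ansatz u = A y^{2} + B \sin{\left(y \right)} into the left-hand side.
Derivatives of the ansatz:
  u_y = 2 A y + B \cos{\left(y \right)}
  u_x = 0
Term by term:
  -u_y = - 2 A y - B \cos{\left(y \right)}
  1/2·u_x = 0
So the left-hand side equals
  - 2 A y - B \cos{\left(y \right)}
This must equal f(x, y) = 6 y - 2 \cos{\left(y \right)} identically.
Matching coefficients of the independent functions:
  [y]:  - 2 A = 6
  [\cos{\left(y \right)}]:  - B = -2
Solving: A = -3, B = 2.
Check against the point condition:
  u(0, 1) = -3 + 2 \sin{\left(1 \right)}  ⟹  A + B \sin{\left(1 \right)} = -3 + 2 \sin{\left(1 \right)}  ✓
Hence u(x, y) = - 3 y^{2} + 2 \sin{\left(y \right)}.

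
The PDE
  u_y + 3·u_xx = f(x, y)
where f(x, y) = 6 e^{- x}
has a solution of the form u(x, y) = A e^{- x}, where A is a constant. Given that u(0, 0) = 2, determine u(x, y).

Substitute the ansatz u = A e^{- x} into the left-hand side.
Derivatives of the ansatz:
  u_y = 0
  u_xx = A e^{- x}
Term by term:
  u_y = 0
  3·u_xx = 3 A e^{- x}
So the left-hand side equals
  3 A e^{- x}
This must equal f(x, y) = 6 e^{- x} identically.
Matching coefficients of the independent functions:
  [e^{- x}]:  3 A = 6
Solving: A = 2.
Check against the point condition:
  u(0, 0) = 2  ⟹  A = 2  ✓
Hence u(x, y) = 2 e^{- x}.

Answer: u(x, y) = 2 e^{- x}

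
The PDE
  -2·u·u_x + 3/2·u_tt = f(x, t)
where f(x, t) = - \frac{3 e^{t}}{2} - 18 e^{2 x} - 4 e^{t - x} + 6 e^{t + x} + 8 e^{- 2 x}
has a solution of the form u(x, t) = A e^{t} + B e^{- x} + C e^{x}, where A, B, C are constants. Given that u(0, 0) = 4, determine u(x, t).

Substitute the ansatz u = A e^{t} + B e^{- x} + C e^{x} into the left-hand side.
Derivatives of the ansatz:
  u_x = - B e^{- x} + C e^{x}
  u_tt = A e^{t}
Term by term:
  -2·u·u_x = 2 A B e^{t} e^{- x} - 2 A C e^{t} e^{x} + 2 B^{2} e^{- 2 x} - 2 C^{2} e^{2 x}
  3/2·u_tt = \frac{3 A e^{t}}{2}
So the left-hand side equals
  2 A B e^{t} e^{- x} - 2 A C e^{t} e^{x} + \frac{3 A e^{t}}{2} + 2 B^{2} e^{- 2 x} - 2 C^{2} e^{2 x}
This must equal f(x, t) identically; expanded, f = 6 e^{t} e^{x} - \frac{3 e^{t}}{2} - 4 e^{t} e^{- x} - 18 e^{2 x} + 8 e^{- 2 x}.
Matching coefficients of the independent functions:
  [e^{t} e^{- x}]:  2 A B = -4
  [e^{t} e^{x}]:  - 2 A C = 6
  [e^{t}]:  \frac{3 A}{2} = - \frac{3}{2}
  [e^{- 2 x}]:  2 B^{2} = 8
  [e^{2 x}]:  - 2 C^{2} = -18
Solving: A = -1, B = 2, C = 3.
Check against the point condition:
  u(0, 0) = 4  ⟹  A + B + C = 4  ✓
Hence u(x, t) = - e^{t} + 3 e^{x} + 2 e^{- x}.

Answer: u(x, t) = - e^{t} + 3 e^{x} + 2 e^{- x}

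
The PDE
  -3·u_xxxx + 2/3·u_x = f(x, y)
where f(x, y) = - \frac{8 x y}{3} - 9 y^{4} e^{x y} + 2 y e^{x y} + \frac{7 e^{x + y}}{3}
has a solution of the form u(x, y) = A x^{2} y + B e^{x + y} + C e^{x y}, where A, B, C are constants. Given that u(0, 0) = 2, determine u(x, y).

Substitute the ansatz u = A x^{2} y + B e^{x + y} + C e^{x y} into the left-hand side.
Derivatives of the ansatz:
  u_xxxx = B e^{x} e^{y} + C y^{4} e^{x y}
  u_x = 2 A x y + B e^{x} e^{y} + C y e^{x y}
Term by term:
  -3·u_xxxx = - 3 B e^{x} e^{y} - 3 C y^{4} e^{x y}
  2/3·u_x = \frac{4 A x y}{3} + \frac{2 B e^{x} e^{y}}{3} + \frac{2 C y e^{x y}}{3}
So the left-hand side equals
  \frac{4 A x y}{3} - \frac{7 B e^{x} e^{y}}{3} - 3 C y^{4} e^{x y} + \frac{2 C y e^{x y}}{3}
This must equal f(x, y) identically; expanded, f = - \frac{8 x y}{3} - 9 y^{4} e^{x y} + 2 y e^{x y} + \frac{7 e^{x} e^{y}}{3}.
Matching coefficients of the independent functions:
  [x y]:  \frac{4 A}{3} = - \frac{8}{3}
  [y e^{x y}]:  \frac{2 C}{3} = 2
  [y^{4} e^{x y}]:  - 3 C = -9
  [e^{x} e^{y}]:  - \frac{7 B}{3} = \frac{7}{3}
Solving: A = -2, B = -1, C = 3.
Check against the point condition:
  u(0, 0) = 2  ⟹  B + C = 2  ✓
Hence u(x, y) = - 2 x^{2} y + 3 e^{x y} - e^{x + y}.

Answer: u(x, y) = - 2 x^{2} y + 3 e^{x y} - e^{x + y}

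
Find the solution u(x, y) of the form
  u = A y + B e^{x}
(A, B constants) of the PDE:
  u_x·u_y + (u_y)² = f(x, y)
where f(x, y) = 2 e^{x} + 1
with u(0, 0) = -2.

Substitute the ansatz u = A y + B e^{x} into the left-hand side.
Derivatives of the ansatz:
  u_x = B e^{x}
  u_y = A
Term by term:
  u_x·u_y = A B e^{x}
  (u_y)² = A^{2}
So the left-hand side equals
  A^{2} + A B e^{x}
This must equal f(x, y) = 2 e^{x} + 1 identically.
Matching coefficients of the independent functions:
  [constant term]:  A^{2} = 1
  [e^{x}]:  A B = 2
These equations allow (A, B) = (-1, -2) or (1, 2).
Impose the point condition(s):
  u(0, 0) = -2  ⟹  B = -2
Only A = -1, B = -2 satisfies everything.
Hence u(x, y) = - y - 2 e^{x}.

Answer: u(x, y) = - y - 2 e^{x}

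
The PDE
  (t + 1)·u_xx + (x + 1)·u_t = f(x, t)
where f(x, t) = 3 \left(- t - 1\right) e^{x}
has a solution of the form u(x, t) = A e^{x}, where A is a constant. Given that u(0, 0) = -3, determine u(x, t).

Answer: u(x, t) = - 3 e^{x}

Derivation:
Substitute the ansatz u = A e^{x} into the left-hand side.
Derivatives of the ansatz:
  u_xx = A e^{x}
  u_t = 0
Term by term:
  (t + 1)·u_xx = A t e^{x} + A e^{x}
  (x + 1)·u_t = 0
So the left-hand side equals
  A t e^{x} + A e^{x}
This must equal f(x, t) identically; expanded, f = - 3 t e^{x} - 3 e^{x}.
Matching coefficients of the independent functions:
  [t e^{x}, e^{x}]:  A = -3
Solving: A = -3.
Check against the point condition:
  u(0, 0) = -3  ⟹  A = -3  ✓
Hence u(x, t) = - 3 e^{x}.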